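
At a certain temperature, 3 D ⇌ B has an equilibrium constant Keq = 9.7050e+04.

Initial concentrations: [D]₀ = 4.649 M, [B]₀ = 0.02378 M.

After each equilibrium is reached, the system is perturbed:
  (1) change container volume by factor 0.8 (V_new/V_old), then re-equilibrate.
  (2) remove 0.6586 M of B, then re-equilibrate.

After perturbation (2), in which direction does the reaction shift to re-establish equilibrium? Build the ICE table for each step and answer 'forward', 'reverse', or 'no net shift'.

Q₀ = 2.3666e-04 vs Keq = 9.7050e+04 ⇒ Q<K, forward
Step 1:
                    D           B
  init          4.649     0.02378
  Δ            -4.624       1.541
  eq          0.02526       1.565
  solve Keq expr → x = 1.541; check Q = 9.7050e+04
Then change container volume by factor 0.8 (V_new/V_old).
Step 2:
                    D           B
  init        0.03158       1.956
  Δ         -0.004359    0.001453
  eq          0.02722       1.958
  solve Keq expr → x = 0.001453; check Q = 9.7050e+04
Then remove 0.6586 M of B.
Step 3:
                    D           B
  init        0.02722       1.299
  Δ         -0.003471    0.001157
  eq          0.02375         1.3
  solve Keq expr → x = 0.001157; check Q = 9.7050e+04

Direction: forward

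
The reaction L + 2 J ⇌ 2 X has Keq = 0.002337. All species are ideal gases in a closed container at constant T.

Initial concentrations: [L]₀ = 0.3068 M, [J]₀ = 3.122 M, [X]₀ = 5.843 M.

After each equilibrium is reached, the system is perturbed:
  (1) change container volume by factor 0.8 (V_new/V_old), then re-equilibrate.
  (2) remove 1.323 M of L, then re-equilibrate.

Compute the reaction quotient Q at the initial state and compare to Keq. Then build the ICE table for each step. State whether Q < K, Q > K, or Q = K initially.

Q₀ = 11.42; Q > K (proceeds reverse)

Q₀ = 11.42 vs Keq = 0.002337 ⇒ Q>K, reverse
Step 1:
                   L          J          X
  Initial     0.3068      3.122      5.843
  Change       2.581      5.162     -5.162
  Equil        2.888      8.284     0.6806
  solve Keq expr → x = -2.581; check Q = 0.002337
Then change container volume by factor 0.8 (V_new/V_old).
Step 2:
                   L          J          X
  Initial       3.61      10.36     0.8507
  Change    -0.04338   -0.08676    0.08676
  Equil        3.567      10.27     0.9375
  solve Keq expr → x = 0.04338; check Q = 0.002337
Then remove 1.323 M of L.
Step 3:
                   L          J          X
  Initial      2.244      10.27     0.9375
  Change     0.08389     0.1678    -0.1678
  Equil        2.328      10.44     0.7697
  solve Keq expr → x = -0.08389; check Q = 0.002337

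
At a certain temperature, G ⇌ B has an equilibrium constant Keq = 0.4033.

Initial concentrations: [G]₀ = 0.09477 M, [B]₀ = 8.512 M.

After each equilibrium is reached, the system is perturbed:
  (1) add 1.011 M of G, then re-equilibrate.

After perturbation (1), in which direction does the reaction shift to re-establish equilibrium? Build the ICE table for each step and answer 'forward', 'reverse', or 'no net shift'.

Direction: forward

Q₀ = 89.82 vs Keq = 0.4033 ⇒ Q>K, reverse
Step 1:
                  G         B
  I         0.09477     8.512
  C           6.038    -6.038
  E           6.133     2.474
  solve Keq expr → x = -6.038; check Q = 0.4033
Then add 1.011 M of G.
Step 2:
                  G         B
  I           7.144     2.474
  C         -0.2906    0.2906
  E           6.854     2.764
  solve Keq expr → x = 0.2906; check Q = 0.4033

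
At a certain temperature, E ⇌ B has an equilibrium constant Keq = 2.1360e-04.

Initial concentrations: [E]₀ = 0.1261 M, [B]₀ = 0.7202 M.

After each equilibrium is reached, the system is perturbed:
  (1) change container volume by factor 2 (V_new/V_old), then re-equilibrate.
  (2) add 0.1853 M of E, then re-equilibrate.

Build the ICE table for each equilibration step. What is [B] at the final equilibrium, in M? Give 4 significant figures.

[B]_eq = 1.2994e-04 M

Q₀ = 5.711 vs Keq = 2.1360e-04 ⇒ Q>K, reverse
Step 1:
                  E         B
  Initial    0.1261    0.7202
  Change       0.72     -0.72
  Equil      0.8461 1.8073e-04
  solve Keq expr → x = -0.72; check Q = 2.1360e-04
Then change container volume by factor 2 (V_new/V_old).
Step 2:
                  E         B
  Initial    0.4231 9.0366e-05
  Change          0         0
  Equil      0.4231 9.0366e-05
  solve Keq expr → x = 0; check Q = 2.1360e-04
Then add 0.1853 M of E.
Step 3:
                  E         B
  Initial    0.6084 9.0366e-05
  Change  -3.9572e-05 3.9572e-05
  Equil      0.6083 1.2994e-04
  solve Keq expr → x = 3.9572e-05; check Q = 2.1360e-04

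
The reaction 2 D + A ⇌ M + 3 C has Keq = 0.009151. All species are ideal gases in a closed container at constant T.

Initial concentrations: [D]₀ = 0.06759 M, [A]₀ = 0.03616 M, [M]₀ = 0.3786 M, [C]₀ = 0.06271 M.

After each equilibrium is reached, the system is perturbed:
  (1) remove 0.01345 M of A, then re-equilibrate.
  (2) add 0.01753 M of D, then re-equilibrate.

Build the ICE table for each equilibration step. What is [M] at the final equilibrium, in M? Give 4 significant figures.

[M]_eq = 0.3652 M

Q₀ = 0.5652 vs Keq = 0.009151 ⇒ Q>K, reverse
Step 1:
                   D          A          M          C
  I          0.06759    0.03616     0.3786    0.06271
  C          0.02693    0.01347   -0.01347    -0.0404
  E          0.09452    0.04963     0.3651    0.02231
  solve Keq expr → x = -0.01347; check Q = 0.009151
Then remove 0.01345 M of A.
Step 2:
                   D          A          M          C
  I          0.09452    0.03618     0.3651    0.02231
  C          0.00128 6.4004e-04 -6.4004e-04   -0.00192
  E           0.0958    0.03682     0.3645    0.02039
  solve Keq expr → x = -6.4004e-04; check Q = 0.009151
Then add 0.01753 M of D.
Step 3:
                   D          A          M          C
  I           0.1133    0.03682     0.3645    0.02039
  C        -0.001383 -6.9161e-04 6.9161e-04   0.002075
  E           0.1119    0.03612     0.3652    0.02247
  solve Keq expr → x = 6.9161e-04; check Q = 0.009151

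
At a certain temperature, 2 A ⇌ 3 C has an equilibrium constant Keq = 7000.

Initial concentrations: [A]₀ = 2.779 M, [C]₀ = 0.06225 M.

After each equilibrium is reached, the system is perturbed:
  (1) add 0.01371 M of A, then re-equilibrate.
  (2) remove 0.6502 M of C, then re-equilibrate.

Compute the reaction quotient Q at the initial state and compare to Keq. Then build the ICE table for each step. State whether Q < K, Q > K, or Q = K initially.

Q₀ = 3.1235e-05 vs Keq = 7000 ⇒ Q<K, forward
Step 1:
                   A          C
  init         2.779    0.06225
  Δ            -2.68      4.021
  eq          0.0986      4.083
  solve Keq expr → x = 1.34; check Q = 7000
Then add 0.01371 M of A.
Step 2:
                   A          C
  init        0.1123      4.083
  Δ           -0.013     0.0195
  eq         0.09931      4.102
  solve Keq expr → x = 0.006501; check Q = 7000
Then remove 0.6502 M of C.
Step 3:
                   A          C
  init       0.09931      3.452
  Δ         -0.02157    0.03235
  eq         0.07774      3.485
  solve Keq expr → x = 0.01078; check Q = 7000

Q₀ = 3.1235e-05; Q < K (proceeds forward)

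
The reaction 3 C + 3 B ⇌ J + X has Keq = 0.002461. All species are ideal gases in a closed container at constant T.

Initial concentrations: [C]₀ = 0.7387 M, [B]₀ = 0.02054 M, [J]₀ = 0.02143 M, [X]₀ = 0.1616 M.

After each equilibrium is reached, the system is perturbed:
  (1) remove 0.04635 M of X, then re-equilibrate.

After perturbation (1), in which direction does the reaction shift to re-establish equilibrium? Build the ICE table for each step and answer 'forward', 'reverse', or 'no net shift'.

Direction: forward

Q₀ = 991.4 vs Keq = 0.002461 ⇒ Q>K, reverse
Step 1:
                    C           B           J           X
  Initial      0.7387     0.02054     0.02143      0.1616
  Change      0.06427     0.06427    -0.02142    -0.02142
  Equil         0.803     0.08481  5.5454e-06      0.1402
  solve Keq expr → x = -0.02142; check Q = 0.002461
Then remove 0.04635 M of X.
Step 2:
                    C           B           J           X
  Initial       0.803     0.08481  5.5454e-06     0.09383
  Change  -8.2097e-06 -8.2097e-06  2.7366e-06  2.7366e-06
  Equil         0.803     0.08481  8.2820e-06     0.09383
  solve Keq expr → x = 2.7366e-06; check Q = 0.002461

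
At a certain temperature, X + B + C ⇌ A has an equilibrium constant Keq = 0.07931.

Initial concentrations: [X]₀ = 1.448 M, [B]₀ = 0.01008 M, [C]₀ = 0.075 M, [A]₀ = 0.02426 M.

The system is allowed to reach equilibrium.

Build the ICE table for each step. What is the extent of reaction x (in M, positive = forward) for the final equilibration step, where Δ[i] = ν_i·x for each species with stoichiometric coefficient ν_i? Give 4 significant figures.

Q₀ = 22.16 vs Keq = 0.07931 ⇒ Q>K, reverse
Step 1:
                   X          B          C          A
  I            1.448    0.01008      0.075    0.02426
  C          0.02387    0.02387    0.02387   -0.02387
  E            1.472    0.03395    0.09887 3.9181e-04
  solve Keq expr → x = -0.02387; check Q = 0.07931

x = -0.02387 M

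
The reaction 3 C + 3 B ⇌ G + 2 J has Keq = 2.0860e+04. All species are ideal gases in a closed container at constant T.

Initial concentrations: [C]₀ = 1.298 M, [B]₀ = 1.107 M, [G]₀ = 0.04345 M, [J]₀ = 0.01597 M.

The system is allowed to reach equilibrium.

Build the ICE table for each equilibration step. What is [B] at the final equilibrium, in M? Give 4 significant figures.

Q₀ = 3.7354e-06 vs Keq = 2.0860e+04 ⇒ Q<K, forward
Step 1:
                  C         B         G         J
  Initial     1.298     1.107   0.04345   0.01597
  Change     -1.029    -1.029    0.3431    0.6862
  Equil      0.2688   0.07777    0.3865    0.7021
  solve Keq expr → x = 0.3431; check Q = 2.0860e+04

[B]_eq = 0.07777 M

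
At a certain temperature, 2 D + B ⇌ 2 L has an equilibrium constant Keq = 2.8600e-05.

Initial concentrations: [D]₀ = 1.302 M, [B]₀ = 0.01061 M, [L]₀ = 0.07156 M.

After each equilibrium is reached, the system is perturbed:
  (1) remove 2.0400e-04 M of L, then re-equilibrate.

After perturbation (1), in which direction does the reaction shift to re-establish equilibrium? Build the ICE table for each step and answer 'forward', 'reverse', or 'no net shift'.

Q₀ = 0.2847 vs Keq = 2.8600e-05 ⇒ Q>K, reverse
Step 1:
                  D         B         L
  Initial     1.302   0.01061   0.07156
  Change    0.06999     0.035  -0.06999
  Equil       1.372   0.04561  0.001567
  solve Keq expr → x = -0.035; check Q = 2.8600e-05
Then remove 2.0400e-04 M of L.
Step 2:
                  D         B         L
  Initial     1.372   0.04561  0.001363
  Change  -2.0203e-04 -1.0102e-04 2.0203e-04
  Equil       1.372   0.04551  0.001565
  solve Keq expr → x = 1.0102e-04; check Q = 2.8600e-05

Direction: forward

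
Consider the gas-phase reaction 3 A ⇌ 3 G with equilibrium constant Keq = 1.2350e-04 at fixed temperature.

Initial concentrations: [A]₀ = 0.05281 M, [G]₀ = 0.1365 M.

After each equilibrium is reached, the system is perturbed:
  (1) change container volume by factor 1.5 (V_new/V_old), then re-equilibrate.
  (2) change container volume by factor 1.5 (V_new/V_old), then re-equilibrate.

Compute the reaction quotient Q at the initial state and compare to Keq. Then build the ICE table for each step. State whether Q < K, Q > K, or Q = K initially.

Q₀ = 17.27; Q > K (proceeds reverse)

Q₀ = 17.27 vs Keq = 1.2350e-04 ⇒ Q>K, reverse
Step 1:
                  A         G
  I         0.05281    0.1365
  C          0.1275   -0.1275
  E          0.1803   0.00898
  solve Keq expr → x = -0.04251; check Q = 1.2350e-04
Then change container volume by factor 1.5 (V_new/V_old).
Step 2:
                  A         G
  I          0.1202  0.005987
  C               0         0
  E          0.1202  0.005987
  solve Keq expr → x = 0; check Q = 1.2350e-04
Then change container volume by factor 1.5 (V_new/V_old).
Step 3:
                  A         G
  I         0.08015  0.003991
  C               0         0
  E         0.08015  0.003991
  solve Keq expr → x = 0; check Q = 1.2350e-04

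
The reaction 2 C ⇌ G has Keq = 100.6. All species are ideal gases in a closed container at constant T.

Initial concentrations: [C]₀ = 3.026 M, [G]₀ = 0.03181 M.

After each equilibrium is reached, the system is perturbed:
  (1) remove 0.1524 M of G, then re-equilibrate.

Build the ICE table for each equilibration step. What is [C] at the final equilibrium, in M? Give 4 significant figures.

Q₀ = 0.003474 vs Keq = 100.6 ⇒ Q<K, forward
Step 1:
                  C         G
  init        3.026   0.03181
  Δ          -2.905     1.452
  eq         0.1215     1.484
  solve Keq expr → x = 1.452; check Q = 100.6
Then remove 0.1524 M of G.
Step 2:
                  C         G
  init       0.1215     1.332
  Δ        -0.00627  0.003135
  eq         0.1152     1.335
  solve Keq expr → x = 0.003135; check Q = 100.6

[C]_eq = 0.1152 M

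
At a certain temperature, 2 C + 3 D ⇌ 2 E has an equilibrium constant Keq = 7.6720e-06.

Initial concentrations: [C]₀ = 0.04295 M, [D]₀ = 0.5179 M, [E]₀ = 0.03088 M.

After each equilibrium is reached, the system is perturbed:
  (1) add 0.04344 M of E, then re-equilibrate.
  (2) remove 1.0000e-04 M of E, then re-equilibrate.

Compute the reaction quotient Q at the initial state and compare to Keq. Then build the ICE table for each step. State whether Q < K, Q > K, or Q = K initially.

Q₀ = 3.721 vs Keq = 7.6720e-06 ⇒ Q>K, reverse
Step 1:
                   C          D          E
  Initial    0.04295     0.5179    0.03088
  Change     0.03079    0.04619   -0.03079
  Equil      0.07374     0.5641 8.6537e-05
  solve Keq expr → x = -0.0154; check Q = 7.6720e-06
Then add 0.04344 M of E.
Step 2:
                   C          D          E
  Initial    0.07374     0.5641    0.04353
  Change     0.04336    0.06505   -0.04336
  Equil       0.1171     0.6291 1.6187e-04
  solve Keq expr → x = -0.02168; check Q = 7.6720e-06
Then remove 1.0000e-04 M of E.
Step 3:
                   C          D          E
  Initial     0.1171     0.6291 6.1867e-05
  Change  -9.9804e-05 -1.4971e-04 9.9804e-05
  Equil        0.117      0.629 1.6167e-04
  solve Keq expr → x = 4.9902e-05; check Q = 7.6720e-06

Q₀ = 3.721; Q > K (proceeds reverse)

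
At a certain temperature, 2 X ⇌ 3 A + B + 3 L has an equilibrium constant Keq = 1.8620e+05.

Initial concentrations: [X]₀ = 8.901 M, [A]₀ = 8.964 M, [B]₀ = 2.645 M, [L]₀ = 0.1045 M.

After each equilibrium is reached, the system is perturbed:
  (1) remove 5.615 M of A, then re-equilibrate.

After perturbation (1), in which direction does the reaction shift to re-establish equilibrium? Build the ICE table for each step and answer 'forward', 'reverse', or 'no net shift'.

Q₀ = 0.02744 vs Keq = 1.8620e+05 ⇒ Q<K, forward
Step 1:
                    X           A           B           L
  Initial       8.901       8.964       2.645      0.1045
  Change       -4.151       6.227       2.076       6.227
  Equil          4.75       15.19       4.721       6.332
  solve Keq expr → x = 2.076; check Q = 1.8620e+05
Then remove 5.615 M of A.
Step 2:
                    X           A           B           L
  Initial        4.75       9.576       4.721       6.332
  Change      -0.8366       1.255      0.4183       1.255
  Equil         3.913       10.83       5.139       7.586
  solve Keq expr → x = 0.4183; check Q = 1.8620e+05

Direction: forward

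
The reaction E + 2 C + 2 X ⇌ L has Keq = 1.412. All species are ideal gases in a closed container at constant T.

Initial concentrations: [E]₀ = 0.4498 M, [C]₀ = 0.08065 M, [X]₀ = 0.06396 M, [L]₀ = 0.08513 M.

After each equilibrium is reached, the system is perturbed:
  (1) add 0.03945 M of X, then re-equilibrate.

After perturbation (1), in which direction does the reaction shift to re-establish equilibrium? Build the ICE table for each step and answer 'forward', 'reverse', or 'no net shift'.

Direction: forward

Q₀ = 7113 vs Keq = 1.412 ⇒ Q>K, reverse
Step 1:
                    E           C           X           L
  Initial      0.4498     0.08065     0.06396     0.08513
  Change      0.08273      0.1655      0.1655    -0.08273
  Equil        0.5325      0.2461      0.2294    0.002397
  solve Keq expr → x = -0.08273; check Q = 1.412
Then add 0.03945 M of X.
Step 2:
                    E           C           X           L
  Initial      0.5325      0.2461      0.2689    0.002397
  Change  -8.0840e-04   -0.001617   -0.001617  8.0840e-04
  Equil        0.5317      0.2445      0.2673    0.003206
  solve Keq expr → x = 8.0840e-04; check Q = 1.412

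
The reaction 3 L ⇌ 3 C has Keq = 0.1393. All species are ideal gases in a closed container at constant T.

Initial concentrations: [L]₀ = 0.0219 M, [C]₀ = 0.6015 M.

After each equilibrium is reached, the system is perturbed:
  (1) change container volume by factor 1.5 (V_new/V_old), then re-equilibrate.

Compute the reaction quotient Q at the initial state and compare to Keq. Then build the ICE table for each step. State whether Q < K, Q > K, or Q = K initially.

Q₀ = 2.0719e+04; Q > K (proceeds reverse)

Q₀ = 2.0719e+04 vs Keq = 0.1393 ⇒ Q>K, reverse
Step 1:
                  L         C
  Initial    0.0219    0.6015
  Change     0.3887   -0.3887
  Equil      0.4106    0.2128
  solve Keq expr → x = -0.1296; check Q = 0.1393
Then change container volume by factor 1.5 (V_new/V_old).
Step 2:
                  L         C
  Initial    0.2737    0.1419
  Change          0         0
  Equil      0.2737    0.1419
  solve Keq expr → x = 0; check Q = 0.1393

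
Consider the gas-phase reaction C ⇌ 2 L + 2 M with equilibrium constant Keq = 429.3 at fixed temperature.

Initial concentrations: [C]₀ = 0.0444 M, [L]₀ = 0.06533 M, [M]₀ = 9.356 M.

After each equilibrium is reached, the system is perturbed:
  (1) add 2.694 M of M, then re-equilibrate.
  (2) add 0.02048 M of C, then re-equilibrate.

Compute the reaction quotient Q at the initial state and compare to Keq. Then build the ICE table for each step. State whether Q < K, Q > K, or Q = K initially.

Q₀ = 8.414; Q < K (proceeds forward)

Q₀ = 8.414 vs Keq = 429.3 ⇒ Q<K, forward
Step 1:
                    C           L           M
  Initial      0.0444     0.06533       9.356
  Change     -0.04002     0.08003     0.08003
  Equil      0.004383      0.1454       9.436
  solve Keq expr → x = 0.04002; check Q = 429.3
Then add 2.694 M of M.
Step 2:
                    C           L           M
  Initial    0.004383      0.1454       12.13
  Change     0.002387   -0.004773   -0.004773
  Equil      0.006769      0.1406       12.13
  solve Keq expr → x = -0.002387; check Q = 429.3
Then add 0.02048 M of C.
Step 3:
                    C           L           M
  Initial     0.02725      0.1406       12.13
  Change      -0.0168      0.0336      0.0336
  Equil       0.01045      0.1742       12.16
  solve Keq expr → x = 0.0168; check Q = 429.3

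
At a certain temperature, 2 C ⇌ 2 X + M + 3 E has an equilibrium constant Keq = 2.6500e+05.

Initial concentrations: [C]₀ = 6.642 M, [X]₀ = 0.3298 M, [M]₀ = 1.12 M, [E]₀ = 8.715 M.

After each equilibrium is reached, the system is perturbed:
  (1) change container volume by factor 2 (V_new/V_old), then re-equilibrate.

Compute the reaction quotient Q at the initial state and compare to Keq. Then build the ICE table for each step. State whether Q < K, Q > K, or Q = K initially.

Q₀ = 1.828; Q < K (proceeds forward)

Q₀ = 1.828 vs Keq = 2.6500e+05 ⇒ Q<K, forward
Step 1:
                   C          X          M          E
  Initial      6.642     0.3298       1.12      8.715
  Change      -5.234      5.234      2.617       7.85
  Equil        1.408      5.563      3.737      16.57
  solve Keq expr → x = 2.617; check Q = 2.6500e+05
Then change container volume by factor 2 (V_new/V_old).
Step 2:
                   C          X          M          E
  Initial     0.7042      2.782      1.868      8.283
  Change     -0.4592     0.4592     0.2296     0.6888
  Equil        0.245      3.241      2.098      8.971
  solve Keq expr → x = 0.2296; check Q = 2.6500e+05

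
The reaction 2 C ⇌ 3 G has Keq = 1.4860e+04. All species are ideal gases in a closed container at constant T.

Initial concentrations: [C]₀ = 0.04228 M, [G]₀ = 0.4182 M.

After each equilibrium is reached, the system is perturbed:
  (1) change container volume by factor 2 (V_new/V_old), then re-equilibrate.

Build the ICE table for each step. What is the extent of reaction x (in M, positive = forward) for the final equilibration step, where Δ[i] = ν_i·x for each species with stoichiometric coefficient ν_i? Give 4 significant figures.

Q₀ = 40.91 vs Keq = 1.4860e+04 ⇒ Q<K, forward
Step 1:
                  C         G
  I         0.04228    0.4182
  C        -0.03957   0.05936
  E        0.002707    0.4776
  solve Keq expr → x = 0.01979; check Q = 1.4860e+04
Then change container volume by factor 2 (V_new/V_old).
Step 2:
                  C         G
  I        0.001354    0.2388
  C       -3.9292e-04 5.8939e-04
  E       9.6071e-04    0.2394
  solve Keq expr → x = 1.9646e-04; check Q = 1.4860e+04

x = 1.9646e-04 M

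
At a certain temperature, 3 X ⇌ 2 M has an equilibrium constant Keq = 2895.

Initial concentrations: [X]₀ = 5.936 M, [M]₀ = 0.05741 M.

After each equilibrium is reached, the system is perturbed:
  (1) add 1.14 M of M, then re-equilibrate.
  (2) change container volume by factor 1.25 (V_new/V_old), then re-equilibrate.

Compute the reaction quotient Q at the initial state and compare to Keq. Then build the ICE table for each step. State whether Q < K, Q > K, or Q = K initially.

Q₀ = 1.5758e-05; Q < K (proceeds forward)

Q₀ = 1.5758e-05 vs Keq = 2895 ⇒ Q<K, forward
Step 1:
                  X         M
  init        5.936   0.05741
  Δ          -5.762     3.841
  eq         0.1738     3.899
  solve Keq expr → x = 1.921; check Q = 2895
Then add 1.14 M of M.
Step 2:
                  X         M
  init       0.1738     5.039
  Δ         0.03183  -0.02122
  eq         0.2056     5.018
  solve Keq expr → x = -0.01061; check Q = 2895
Then change container volume by factor 1.25 (V_new/V_old).
Step 3:
                  X         M
  init       0.1645     4.014
  Δ         0.01246 -0.008306
  eq          0.177     4.006
  solve Keq expr → x = -0.004153; check Q = 2895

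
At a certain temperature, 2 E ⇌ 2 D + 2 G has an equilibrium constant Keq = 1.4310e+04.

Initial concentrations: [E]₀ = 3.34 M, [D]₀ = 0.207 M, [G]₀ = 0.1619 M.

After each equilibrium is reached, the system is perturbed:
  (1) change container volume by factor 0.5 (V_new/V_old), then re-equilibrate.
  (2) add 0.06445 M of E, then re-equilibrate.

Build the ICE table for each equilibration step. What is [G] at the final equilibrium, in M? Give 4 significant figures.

Q₀ = 1.0068e-04 vs Keq = 1.4310e+04 ⇒ Q<K, forward
Step 1:
                    E           D           G
  Initial        3.34       0.207      0.1619
  Change       -3.242       3.242       3.242
  Equil       0.09813       3.449       3.404
  solve Keq expr → x = 1.621; check Q = 1.4310e+04
Then change container volume by factor 0.5 (V_new/V_old).
Step 2:
                    E           D           G
  Initial      0.1963       6.898       6.808
  Change       0.1763     -0.1763     -0.1763
  Equil        0.3726       6.721       6.631
  solve Keq expr → x = -0.08816; check Q = 1.4310e+04
Then add 0.06445 M of E.
Step 3:
                    E           D           G
  Initial       0.437       6.721       6.631
  Change     -0.05795     0.05795     0.05795
  Equil        0.3791       6.779       6.689
  solve Keq expr → x = 0.02898; check Q = 1.4310e+04

[G]_eq = 6.689 M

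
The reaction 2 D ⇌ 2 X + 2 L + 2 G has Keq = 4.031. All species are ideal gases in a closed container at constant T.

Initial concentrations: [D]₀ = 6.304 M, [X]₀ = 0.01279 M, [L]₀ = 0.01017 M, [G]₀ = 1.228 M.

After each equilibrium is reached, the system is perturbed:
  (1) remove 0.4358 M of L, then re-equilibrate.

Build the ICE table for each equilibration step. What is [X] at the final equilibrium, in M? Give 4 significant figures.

Q₀ = 6.4202e-10 vs Keq = 4.031 ⇒ Q<K, forward
Step 1:
                  D         X         L         G
  init        6.304   0.01279   0.01017     1.228
  Δ          -1.744     1.744     1.744     1.744
  eq           4.56     1.757     1.754     2.972
  solve Keq expr → x = 0.8719; check Q = 4.031
Then remove 0.4358 M of L.
Step 2:
                  D         X         L         G
  init         4.56     1.757     1.318     2.972
  Δ         -0.1576    0.1576    0.1576    0.1576
  eq          4.403     1.914     1.476     3.129
  solve Keq expr → x = 0.07878; check Q = 4.031

[X]_eq = 1.914 M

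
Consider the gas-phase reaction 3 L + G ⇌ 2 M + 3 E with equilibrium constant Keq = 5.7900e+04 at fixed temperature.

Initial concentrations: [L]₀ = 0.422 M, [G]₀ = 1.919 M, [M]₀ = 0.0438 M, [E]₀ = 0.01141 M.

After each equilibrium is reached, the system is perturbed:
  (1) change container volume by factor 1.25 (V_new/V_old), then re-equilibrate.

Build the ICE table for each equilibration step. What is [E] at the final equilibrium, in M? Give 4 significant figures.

[E]_eq = 0.3435 M

Q₀ = 1.9760e-08 vs Keq = 5.7900e+04 ⇒ Q<K, forward
Step 1:
                  L         G         M         E
  init        0.422     1.919    0.0438   0.01141
  Δ         -0.4177   -0.1392    0.2785    0.4177
  eq       0.004302      1.78    0.3223    0.4291
  solve Keq expr → x = 0.1392; check Q = 5.7900e+04
Then change container volume by factor 1.25 (V_new/V_old).
Step 2:
                  L         G         M         E
  init     0.003442     1.424    0.2578    0.3433
  Δ       -2.4305e-04 -8.1018e-05 1.6204e-04 2.4305e-04
  eq       0.003199     1.424     0.258    0.3435
  solve Keq expr → x = 8.1018e-05; check Q = 5.7900e+04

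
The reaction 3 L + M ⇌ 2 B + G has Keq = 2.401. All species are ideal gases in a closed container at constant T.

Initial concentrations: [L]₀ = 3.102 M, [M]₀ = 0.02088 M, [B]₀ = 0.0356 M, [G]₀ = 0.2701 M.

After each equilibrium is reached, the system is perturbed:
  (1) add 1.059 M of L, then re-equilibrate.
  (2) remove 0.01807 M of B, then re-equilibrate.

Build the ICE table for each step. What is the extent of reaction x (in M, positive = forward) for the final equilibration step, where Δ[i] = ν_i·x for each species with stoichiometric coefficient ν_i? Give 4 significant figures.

Q₀ = 5.4925e-04 vs Keq = 2.401 ⇒ Q<K, forward
Step 1:
                    L           M           B           G
  init          3.102     0.02088      0.0356      0.2701
  Δ          -0.06256    -0.02085     0.04171     0.02085
  eq            3.039  2.5793e-05     0.07731       0.291
  solve Keq expr → x = 0.02085; check Q = 2.401
Then add 1.059 M of L.
Step 2:
                    L           M           B           G
  init          4.098  2.5793e-05     0.07731       0.291
  Δ       -4.5791e-05 -1.5264e-05  3.0527e-05  1.5264e-05
  eq            4.098  1.0530e-05     0.07734       0.291
  solve Keq expr → x = 1.5264e-05; check Q = 2.401
Then remove 0.01807 M of B.
Step 3:
                    L           M           B           G
  init          4.098  1.0530e-05     0.05927       0.291
  Δ       -1.3031e-05 -4.3436e-06  8.6873e-06  4.3436e-06
  eq            4.098  6.1860e-06     0.05928       0.291
  solve Keq expr → x = 4.3436e-06; check Q = 2.401

x = 4.3436e-06 M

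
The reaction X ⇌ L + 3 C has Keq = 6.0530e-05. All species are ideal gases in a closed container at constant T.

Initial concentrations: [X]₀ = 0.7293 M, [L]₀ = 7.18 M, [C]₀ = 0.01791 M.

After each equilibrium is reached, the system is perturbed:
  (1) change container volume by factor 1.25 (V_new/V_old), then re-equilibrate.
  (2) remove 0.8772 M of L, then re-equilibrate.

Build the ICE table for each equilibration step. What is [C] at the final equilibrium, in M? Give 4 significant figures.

[C]_eq = 0.01934 M

Q₀ = 5.6559e-05 vs Keq = 6.0530e-05 ⇒ Q<K, forward
Step 1:
                   X          L          C
  I           0.7293       7.18    0.01791
  C       -1.3614e-04 1.3614e-04 4.0841e-04
  E           0.7292       7.18    0.01832
  solve Keq expr → x = 1.3614e-04; check Q = 6.0530e-05
Then change container volume by factor 1.25 (V_new/V_old).
Step 2:
                   X          L          C
  I           0.5833      5.744    0.01465
  C        -0.001217   0.001217    0.00365
  E           0.5821      5.745     0.0183
  solve Keq expr → x = 0.001217; check Q = 6.0530e-05
Then remove 0.8772 M of L.
Step 3:
                   X          L          C
  I           0.5821      4.868     0.0183
  C       -3.4501e-04 3.4501e-04   0.001035
  E           0.5818      4.868    0.01934
  solve Keq expr → x = 3.4501e-04; check Q = 6.0530e-05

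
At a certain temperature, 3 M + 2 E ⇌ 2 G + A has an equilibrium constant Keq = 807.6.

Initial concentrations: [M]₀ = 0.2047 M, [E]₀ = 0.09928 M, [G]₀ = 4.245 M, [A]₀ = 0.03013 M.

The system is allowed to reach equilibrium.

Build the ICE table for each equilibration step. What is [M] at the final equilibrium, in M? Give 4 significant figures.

[M]_eq = 0.2551 M

Q₀ = 6422 vs Keq = 807.6 ⇒ Q>K, reverse
Step 1:
                    M           E           G           A
  Initial      0.2047     0.09928       4.245     0.03013
  Change      0.05037     0.03358    -0.03358    -0.01679
  Equil        0.2551      0.1329       4.211     0.01334
  solve Keq expr → x = -0.01679; check Q = 807.6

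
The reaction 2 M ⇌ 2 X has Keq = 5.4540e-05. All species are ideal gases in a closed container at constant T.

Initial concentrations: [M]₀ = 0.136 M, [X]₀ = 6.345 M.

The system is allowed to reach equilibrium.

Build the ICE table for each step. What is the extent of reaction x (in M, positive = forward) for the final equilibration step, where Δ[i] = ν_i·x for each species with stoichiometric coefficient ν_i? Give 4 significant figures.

Q₀ = 2177 vs Keq = 5.4540e-05 ⇒ Q>K, reverse
Step 1:
                   M          X
  Initial      0.136      6.345
  Change       6.297     -6.297
  Equil        6.433    0.04751
  solve Keq expr → x = -3.149; check Q = 5.4540e-05

x = -3.149 M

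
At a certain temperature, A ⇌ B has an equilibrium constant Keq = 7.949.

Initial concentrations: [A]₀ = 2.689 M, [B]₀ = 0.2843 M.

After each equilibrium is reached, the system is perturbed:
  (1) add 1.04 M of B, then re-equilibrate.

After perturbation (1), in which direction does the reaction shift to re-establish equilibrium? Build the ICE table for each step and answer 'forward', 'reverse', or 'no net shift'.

Q₀ = 0.1057 vs Keq = 7.949 ⇒ Q<K, forward
Step 1:
                    A           B
  I             2.689      0.2843
  C            -2.357       2.357
  E            0.3322       2.641
  solve Keq expr → x = 2.357; check Q = 7.949
Then add 1.04 M of B.
Step 2:
                    A           B
  I            0.3322       3.681
  C            0.1162     -0.1162
  E            0.4485       3.565
  solve Keq expr → x = -0.1162; check Q = 7.949

Direction: reverse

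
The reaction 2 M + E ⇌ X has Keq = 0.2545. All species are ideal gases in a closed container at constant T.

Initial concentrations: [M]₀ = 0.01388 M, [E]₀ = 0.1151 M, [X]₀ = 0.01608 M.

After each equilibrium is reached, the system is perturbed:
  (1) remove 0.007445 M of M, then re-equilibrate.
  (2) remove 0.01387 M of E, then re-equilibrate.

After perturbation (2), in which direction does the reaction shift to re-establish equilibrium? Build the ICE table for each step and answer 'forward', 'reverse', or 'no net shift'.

Q₀ = 725.2 vs Keq = 0.2545 ⇒ Q>K, reverse
Step 1:
                    M           E           X
  I           0.01388      0.1151     0.01608
  C           0.03202     0.01601    -0.01601
  E            0.0459      0.1311  7.0297e-05
  solve Keq expr → x = -0.01601; check Q = 0.2545
Then remove 0.007445 M of M.
Step 2:
                    M           E           X
  I           0.03845      0.1311  7.0297e-05
  C        4.1681e-05  2.0840e-05 -2.0840e-05
  E            0.0385      0.1311  4.9457e-05
  solve Keq expr → x = -2.0840e-05; check Q = 0.2545
Then remove 0.01387 M of E.
Step 3:
                    M           E           X
  I            0.0385      0.1173  4.9457e-05
  C        1.0411e-05  5.2053e-06 -5.2053e-06
  E           0.03851      0.1173  4.4251e-05
  solve Keq expr → x = -5.2053e-06; check Q = 0.2545

Direction: reverse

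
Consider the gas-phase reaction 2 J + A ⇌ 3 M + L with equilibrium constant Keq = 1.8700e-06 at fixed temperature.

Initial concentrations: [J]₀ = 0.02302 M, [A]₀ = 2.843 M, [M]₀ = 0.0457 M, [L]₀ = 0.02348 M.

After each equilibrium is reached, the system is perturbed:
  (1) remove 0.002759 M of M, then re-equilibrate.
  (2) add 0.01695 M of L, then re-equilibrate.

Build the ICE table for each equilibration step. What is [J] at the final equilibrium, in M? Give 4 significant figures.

[J]_eq = 0.04671 M

Q₀ = 0.001488 vs Keq = 1.8700e-06 ⇒ Q>K, reverse
Step 1:
                   J          A          M          L
  Initial    0.02302      2.843     0.0457    0.02348
  Change     0.02378    0.01189   -0.03567   -0.01189
  Equil       0.0468      2.855    0.01003    0.01159
  solve Keq expr → x = -0.01189; check Q = 1.8700e-06
Then remove 0.002759 M of M.
Step 2:
                   J          A          M          L
  Initial     0.0468      2.855   0.007271    0.01159
  Change   -0.001551 -7.7531e-04   0.002326 7.7531e-04
  Equil      0.04525      2.854   0.009597    0.01237
  solve Keq expr → x = 7.7531e-04; check Q = 1.8700e-06
Then add 0.01695 M of L.
Step 3:
                   J          A          M          L
  Initial    0.04525      2.854   0.009597    0.02932
  Change    0.001456 7.2784e-04  -0.002184 -7.2784e-04
  Equil      0.04671      2.855   0.007413    0.02859
  solve Keq expr → x = -7.2784e-04; check Q = 1.8700e-06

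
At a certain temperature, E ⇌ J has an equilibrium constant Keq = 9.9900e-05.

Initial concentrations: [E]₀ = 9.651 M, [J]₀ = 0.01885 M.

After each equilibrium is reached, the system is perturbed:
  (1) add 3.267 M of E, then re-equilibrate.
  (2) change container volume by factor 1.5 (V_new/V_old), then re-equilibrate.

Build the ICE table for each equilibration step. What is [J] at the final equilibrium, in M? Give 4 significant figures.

Q₀ = 0.001953 vs Keq = 9.9900e-05 ⇒ Q>K, reverse
Step 1:
                  E         J
  init        9.651   0.01885
  Δ         0.01788  -0.01788
  eq          9.669 9.6592e-04
  solve Keq expr → x = -0.01788; check Q = 9.9900e-05
Then add 3.267 M of E.
Step 2:
                  E         J
  init        12.94 9.6592e-04
  Δ       -3.2634e-04 3.2634e-04
  eq          12.94  0.001292
  solve Keq expr → x = 3.2634e-04; check Q = 9.9900e-05
Then change container volume by factor 1.5 (V_new/V_old).
Step 3:
                  E         J
  init        8.624 8.6151e-04
  Δ               0         0
  eq          8.624 8.6151e-04
  solve Keq expr → x = 0; check Q = 9.9900e-05

[J]_eq = 8.6151e-04 M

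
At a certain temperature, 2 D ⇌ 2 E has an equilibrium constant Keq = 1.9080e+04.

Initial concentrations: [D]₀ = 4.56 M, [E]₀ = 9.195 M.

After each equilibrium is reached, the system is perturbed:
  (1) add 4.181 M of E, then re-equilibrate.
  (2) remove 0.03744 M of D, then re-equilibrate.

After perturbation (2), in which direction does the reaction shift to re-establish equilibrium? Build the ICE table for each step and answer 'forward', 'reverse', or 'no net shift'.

Q₀ = 4.066 vs Keq = 1.9080e+04 ⇒ Q<K, forward
Step 1:
                   D          E
  init          4.56      9.195
  Δ           -4.461      4.461
  eq         0.09886      13.66
  solve Keq expr → x = 2.231; check Q = 1.9080e+04
Then add 4.181 M of E.
Step 2:
                   D          E
  init       0.09886      17.84
  Δ          0.03005   -0.03005
  eq          0.1289      17.81
  solve Keq expr → x = -0.01503; check Q = 1.9080e+04
Then remove 0.03744 M of D.
Step 3:
                   D          E
  init       0.09148      17.81
  Δ          0.03717   -0.03717
  eq          0.1286      17.77
  solve Keq expr → x = -0.01859; check Q = 1.9080e+04

Direction: reverse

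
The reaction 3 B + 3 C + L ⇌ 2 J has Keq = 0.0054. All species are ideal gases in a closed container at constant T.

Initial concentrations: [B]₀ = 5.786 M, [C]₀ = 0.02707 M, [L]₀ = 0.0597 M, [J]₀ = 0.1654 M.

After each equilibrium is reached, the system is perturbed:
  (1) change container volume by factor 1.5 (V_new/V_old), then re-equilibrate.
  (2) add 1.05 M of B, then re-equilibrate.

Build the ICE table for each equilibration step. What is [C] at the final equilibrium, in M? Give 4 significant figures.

[C]_eq = 0.1599 M

Q₀ = 119.3 vs Keq = 0.0054 ⇒ Q>K, reverse
Step 1:
                   B          C          L          J
  I            5.786    0.02707     0.0597     0.1654
  C           0.1907     0.1907    0.06355    -0.1271
  E            5.977     0.2177     0.1233     0.0383
  solve Keq expr → x = -0.06355; check Q = 0.0054
Then change container volume by factor 1.5 (V_new/V_old).
Step 2:
                   B          C          L          J
  I            3.984     0.1452    0.08217    0.02553
  C          0.02052    0.02052   0.006841   -0.01368
  E            4.005     0.1657    0.08901    0.01185
  solve Keq expr → x = -0.006841; check Q = 0.0054
Then add 1.05 M of B.
Step 3:
                   B          C          L          J
  I            5.055     0.1657    0.08901    0.01185
  C        -0.005813  -0.005813  -0.001938   0.003875
  E            5.049     0.1599    0.08707    0.01572
  solve Keq expr → x = 0.001938; check Q = 0.0054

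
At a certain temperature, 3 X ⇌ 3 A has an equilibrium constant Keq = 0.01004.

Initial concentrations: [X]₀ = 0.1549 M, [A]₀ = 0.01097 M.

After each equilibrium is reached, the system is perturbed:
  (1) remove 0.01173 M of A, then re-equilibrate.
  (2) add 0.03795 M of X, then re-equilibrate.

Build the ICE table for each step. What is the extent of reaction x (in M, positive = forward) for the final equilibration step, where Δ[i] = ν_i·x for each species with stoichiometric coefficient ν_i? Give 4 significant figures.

x = 0.002245 M

Q₀ = 3.5519e-04 vs Keq = 0.01004 ⇒ Q<K, forward
Step 1:
                  X         A
  init       0.1549   0.01097
  Δ        -0.01846   0.01846
  eq         0.1364   0.02943
  solve Keq expr → x = 0.006154; check Q = 0.01004
Then remove 0.01173 M of A.
Step 2:
                  X         A
  init       0.1364    0.0177
  Δ       -0.009649  0.009649
  eq         0.1268   0.02735
  solve Keq expr → x = 0.003216; check Q = 0.01004
Then add 0.03795 M of X.
Step 3:
                  X         A
  init       0.1647   0.02735
  Δ       -0.006734  0.006734
  eq          0.158   0.03409
  solve Keq expr → x = 0.002245; check Q = 0.01004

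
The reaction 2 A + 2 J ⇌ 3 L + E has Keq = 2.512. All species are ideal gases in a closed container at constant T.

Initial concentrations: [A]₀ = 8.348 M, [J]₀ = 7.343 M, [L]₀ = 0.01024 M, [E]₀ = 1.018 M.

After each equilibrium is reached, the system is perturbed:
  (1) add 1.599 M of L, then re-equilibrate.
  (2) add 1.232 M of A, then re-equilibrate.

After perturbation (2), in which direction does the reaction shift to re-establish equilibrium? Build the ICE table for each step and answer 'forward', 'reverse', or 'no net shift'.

Q₀ = 2.9089e-10 vs Keq = 2.512 ⇒ Q<K, forward
Step 1:
                  A         J         L         E
  init        8.348     7.343   0.01024     1.018
  Δ          -3.893    -3.893     5.839     1.946
  eq          4.455      3.45      5.85     2.964
  solve Keq expr → x = 1.946; check Q = 2.512
Then add 1.599 M of L.
Step 2:
                  A         J         L         E
  init        4.455      3.45     7.449     2.964
  Δ          0.4067    0.4067     -0.61   -0.2033
  eq          4.862     3.857     6.839     2.761
  solve Keq expr → x = -0.2033; check Q = 2.512
Then add 1.232 M of A.
Step 3:
                  A         J         L         E
  init        6.094     3.857     6.839     2.761
  Δ         -0.2674   -0.2674    0.4011    0.1337
  eq          5.826     3.589      7.24     2.895
  solve Keq expr → x = 0.1337; check Q = 2.512

Direction: forward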